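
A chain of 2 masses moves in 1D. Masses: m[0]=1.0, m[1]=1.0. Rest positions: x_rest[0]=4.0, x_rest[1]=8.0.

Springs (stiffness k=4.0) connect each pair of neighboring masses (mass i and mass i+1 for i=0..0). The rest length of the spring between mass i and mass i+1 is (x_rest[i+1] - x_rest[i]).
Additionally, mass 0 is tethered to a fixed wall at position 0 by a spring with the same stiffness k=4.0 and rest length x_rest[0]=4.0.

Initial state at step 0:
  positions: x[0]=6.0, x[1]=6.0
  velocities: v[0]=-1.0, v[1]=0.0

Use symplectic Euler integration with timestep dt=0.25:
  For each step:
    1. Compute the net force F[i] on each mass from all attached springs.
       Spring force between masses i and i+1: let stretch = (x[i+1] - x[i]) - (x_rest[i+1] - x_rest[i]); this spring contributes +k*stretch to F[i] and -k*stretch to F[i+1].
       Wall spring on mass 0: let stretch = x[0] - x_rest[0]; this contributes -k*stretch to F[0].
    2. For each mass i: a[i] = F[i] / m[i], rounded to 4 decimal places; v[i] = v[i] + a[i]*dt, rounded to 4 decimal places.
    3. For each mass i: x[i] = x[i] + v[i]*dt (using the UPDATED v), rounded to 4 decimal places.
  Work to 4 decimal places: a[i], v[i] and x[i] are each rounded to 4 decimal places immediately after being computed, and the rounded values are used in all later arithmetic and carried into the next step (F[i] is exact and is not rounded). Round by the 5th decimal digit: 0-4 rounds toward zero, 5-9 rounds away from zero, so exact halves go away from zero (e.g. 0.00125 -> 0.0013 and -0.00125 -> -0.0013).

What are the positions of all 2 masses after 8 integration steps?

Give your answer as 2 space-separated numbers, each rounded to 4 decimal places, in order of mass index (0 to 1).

Step 0: x=[6.0000 6.0000] v=[-1.0000 0.0000]
Step 1: x=[4.2500 7.0000] v=[-7.0000 4.0000]
Step 2: x=[2.1250 8.3125] v=[-8.5000 5.2500]
Step 3: x=[1.0156 9.0781] v=[-4.4375 3.0625]
Step 4: x=[1.6680 8.8281] v=[2.6094 -1.0000]
Step 5: x=[3.6934 7.7881] v=[8.1015 -4.1601]
Step 6: x=[5.8191 6.7244] v=[8.5028 -4.2548]
Step 7: x=[6.7164 6.4344] v=[3.5890 -1.1601]
Step 8: x=[5.8641 7.2149] v=[-3.4094 3.1219]

Answer: 5.8641 7.2149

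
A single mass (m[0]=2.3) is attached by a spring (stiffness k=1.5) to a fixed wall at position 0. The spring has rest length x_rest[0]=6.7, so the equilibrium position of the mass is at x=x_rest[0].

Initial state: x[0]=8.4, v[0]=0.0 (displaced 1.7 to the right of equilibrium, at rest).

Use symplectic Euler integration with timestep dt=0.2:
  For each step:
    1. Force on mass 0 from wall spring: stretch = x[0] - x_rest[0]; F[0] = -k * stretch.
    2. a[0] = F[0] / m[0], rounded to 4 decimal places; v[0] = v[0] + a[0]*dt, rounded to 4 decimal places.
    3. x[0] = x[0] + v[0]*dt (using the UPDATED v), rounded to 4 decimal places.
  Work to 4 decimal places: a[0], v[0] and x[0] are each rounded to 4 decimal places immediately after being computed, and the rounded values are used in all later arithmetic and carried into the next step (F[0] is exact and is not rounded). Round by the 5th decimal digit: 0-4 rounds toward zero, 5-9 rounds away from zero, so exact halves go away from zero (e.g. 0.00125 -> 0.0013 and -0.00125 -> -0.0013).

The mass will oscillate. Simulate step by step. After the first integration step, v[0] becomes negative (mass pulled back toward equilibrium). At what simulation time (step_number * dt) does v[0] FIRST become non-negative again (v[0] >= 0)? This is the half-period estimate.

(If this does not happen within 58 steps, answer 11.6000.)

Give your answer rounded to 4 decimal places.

Answer: 4.0000

Derivation:
Step 0: x=[8.4000] v=[0.0000]
Step 1: x=[8.3557] v=[-0.2217]
Step 2: x=[8.2682] v=[-0.4377]
Step 3: x=[8.1398] v=[-0.6422]
Step 4: x=[7.9738] v=[-0.8300]
Step 5: x=[7.7746] v=[-0.9961]
Step 6: x=[7.5473] v=[-1.1363]
Step 7: x=[7.2979] v=[-1.2468]
Step 8: x=[7.0329] v=[-1.3248]
Step 9: x=[6.7593] v=[-1.3682]
Step 10: x=[6.4841] v=[-1.3759]
Step 11: x=[6.2146] v=[-1.3477]
Step 12: x=[5.9577] v=[-1.2844]
Step 13: x=[5.7202] v=[-1.1876]
Step 14: x=[5.5082] v=[-1.0598]
Step 15: x=[5.3273] v=[-0.9043]
Step 16: x=[5.1822] v=[-0.7253]
Step 17: x=[5.0767] v=[-0.5273]
Step 18: x=[5.0136] v=[-0.3156]
Step 19: x=[4.9945] v=[-0.0956]
Step 20: x=[5.0199] v=[0.1269]
First v>=0 after going negative at step 20, time=4.0000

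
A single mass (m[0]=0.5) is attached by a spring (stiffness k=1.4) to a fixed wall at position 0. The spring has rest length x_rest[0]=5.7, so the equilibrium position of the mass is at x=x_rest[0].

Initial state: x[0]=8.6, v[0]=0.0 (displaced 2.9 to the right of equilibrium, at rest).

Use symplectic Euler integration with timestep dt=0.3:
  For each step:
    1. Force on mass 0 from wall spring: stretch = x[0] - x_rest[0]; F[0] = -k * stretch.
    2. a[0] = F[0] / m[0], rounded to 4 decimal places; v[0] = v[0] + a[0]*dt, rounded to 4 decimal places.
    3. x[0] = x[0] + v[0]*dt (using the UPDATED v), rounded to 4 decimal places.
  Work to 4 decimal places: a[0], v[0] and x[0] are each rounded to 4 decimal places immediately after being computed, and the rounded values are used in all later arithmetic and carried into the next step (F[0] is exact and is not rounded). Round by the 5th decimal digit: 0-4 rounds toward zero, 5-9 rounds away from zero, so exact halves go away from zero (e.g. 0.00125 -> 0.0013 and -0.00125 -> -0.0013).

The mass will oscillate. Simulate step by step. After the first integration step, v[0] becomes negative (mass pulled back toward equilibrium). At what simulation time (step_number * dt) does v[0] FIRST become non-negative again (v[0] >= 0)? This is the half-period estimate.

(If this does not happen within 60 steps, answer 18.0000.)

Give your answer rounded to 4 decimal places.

Answer: 2.1000

Derivation:
Step 0: x=[8.6000] v=[0.0000]
Step 1: x=[7.8692] v=[-2.4360]
Step 2: x=[6.5918] v=[-4.2581]
Step 3: x=[5.0896] v=[-5.0072]
Step 4: x=[3.7413] v=[-4.4945]
Step 5: x=[2.8865] v=[-2.8492]
Step 6: x=[2.7407] v=[-0.4859]
Step 7: x=[3.3407] v=[1.9999]
First v>=0 after going negative at step 7, time=2.1000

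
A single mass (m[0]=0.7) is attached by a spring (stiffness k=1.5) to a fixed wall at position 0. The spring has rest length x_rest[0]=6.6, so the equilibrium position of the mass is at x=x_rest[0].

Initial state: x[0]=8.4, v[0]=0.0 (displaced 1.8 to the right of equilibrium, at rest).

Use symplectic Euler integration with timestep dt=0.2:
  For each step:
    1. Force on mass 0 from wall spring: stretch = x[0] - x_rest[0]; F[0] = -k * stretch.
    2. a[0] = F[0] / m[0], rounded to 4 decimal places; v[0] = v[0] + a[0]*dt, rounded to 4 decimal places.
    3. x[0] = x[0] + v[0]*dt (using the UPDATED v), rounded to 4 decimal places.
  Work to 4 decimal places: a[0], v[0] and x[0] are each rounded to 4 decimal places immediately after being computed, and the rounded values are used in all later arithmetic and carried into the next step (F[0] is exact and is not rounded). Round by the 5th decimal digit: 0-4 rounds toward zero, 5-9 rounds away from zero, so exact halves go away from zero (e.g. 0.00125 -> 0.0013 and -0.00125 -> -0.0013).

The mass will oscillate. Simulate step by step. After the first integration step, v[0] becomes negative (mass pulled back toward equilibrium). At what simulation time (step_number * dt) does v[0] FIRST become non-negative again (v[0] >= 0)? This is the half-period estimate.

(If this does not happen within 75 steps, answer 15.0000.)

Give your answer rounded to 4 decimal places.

Step 0: x=[8.4000] v=[0.0000]
Step 1: x=[8.2457] v=[-0.7714]
Step 2: x=[7.9504] v=[-1.4767]
Step 3: x=[7.5393] v=[-2.0554]
Step 4: x=[7.0477] v=[-2.4580]
Step 5: x=[6.5177] v=[-2.6499]
Step 6: x=[5.9948] v=[-2.6146]
Step 7: x=[5.5238] v=[-2.3552]
Step 8: x=[5.1450] v=[-1.8940]
Step 9: x=[4.8909] v=[-1.2704]
Step 10: x=[4.7833] v=[-0.5379]
Step 11: x=[4.8314] v=[0.2407]
First v>=0 after going negative at step 11, time=2.2000

Answer: 2.2000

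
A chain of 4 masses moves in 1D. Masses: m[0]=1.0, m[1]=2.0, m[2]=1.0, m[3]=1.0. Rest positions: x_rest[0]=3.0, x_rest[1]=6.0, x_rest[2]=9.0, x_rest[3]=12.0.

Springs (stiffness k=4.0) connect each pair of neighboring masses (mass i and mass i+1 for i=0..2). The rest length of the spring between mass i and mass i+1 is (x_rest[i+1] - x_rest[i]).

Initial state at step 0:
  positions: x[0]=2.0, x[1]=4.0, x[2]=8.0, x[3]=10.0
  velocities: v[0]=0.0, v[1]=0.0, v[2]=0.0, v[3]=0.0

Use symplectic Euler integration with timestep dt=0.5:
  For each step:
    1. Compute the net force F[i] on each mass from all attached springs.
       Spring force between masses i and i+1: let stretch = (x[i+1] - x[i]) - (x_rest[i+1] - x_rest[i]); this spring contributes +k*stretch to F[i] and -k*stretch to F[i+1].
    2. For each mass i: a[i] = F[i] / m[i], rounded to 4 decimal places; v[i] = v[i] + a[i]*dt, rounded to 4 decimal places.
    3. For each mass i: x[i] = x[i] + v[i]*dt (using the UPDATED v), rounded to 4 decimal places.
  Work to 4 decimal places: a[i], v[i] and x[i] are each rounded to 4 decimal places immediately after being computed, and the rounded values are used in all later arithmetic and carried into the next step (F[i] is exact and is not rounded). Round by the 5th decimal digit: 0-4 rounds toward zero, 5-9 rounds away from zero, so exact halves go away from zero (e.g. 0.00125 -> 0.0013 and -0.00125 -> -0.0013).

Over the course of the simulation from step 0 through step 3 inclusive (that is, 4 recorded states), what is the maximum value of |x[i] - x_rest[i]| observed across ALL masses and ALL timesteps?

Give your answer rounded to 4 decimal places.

Step 0: x=[2.0000 4.0000 8.0000 10.0000] v=[0.0000 0.0000 0.0000 0.0000]
Step 1: x=[1.0000 5.0000 6.0000 11.0000] v=[-2.0000 2.0000 -4.0000 2.0000]
Step 2: x=[1.0000 4.5000 8.0000 10.0000] v=[0.0000 -1.0000 4.0000 -2.0000]
Step 3: x=[1.5000 4.0000 8.5000 10.0000] v=[1.0000 -1.0000 1.0000 0.0000]
Max displacement = 3.0000

Answer: 3.0000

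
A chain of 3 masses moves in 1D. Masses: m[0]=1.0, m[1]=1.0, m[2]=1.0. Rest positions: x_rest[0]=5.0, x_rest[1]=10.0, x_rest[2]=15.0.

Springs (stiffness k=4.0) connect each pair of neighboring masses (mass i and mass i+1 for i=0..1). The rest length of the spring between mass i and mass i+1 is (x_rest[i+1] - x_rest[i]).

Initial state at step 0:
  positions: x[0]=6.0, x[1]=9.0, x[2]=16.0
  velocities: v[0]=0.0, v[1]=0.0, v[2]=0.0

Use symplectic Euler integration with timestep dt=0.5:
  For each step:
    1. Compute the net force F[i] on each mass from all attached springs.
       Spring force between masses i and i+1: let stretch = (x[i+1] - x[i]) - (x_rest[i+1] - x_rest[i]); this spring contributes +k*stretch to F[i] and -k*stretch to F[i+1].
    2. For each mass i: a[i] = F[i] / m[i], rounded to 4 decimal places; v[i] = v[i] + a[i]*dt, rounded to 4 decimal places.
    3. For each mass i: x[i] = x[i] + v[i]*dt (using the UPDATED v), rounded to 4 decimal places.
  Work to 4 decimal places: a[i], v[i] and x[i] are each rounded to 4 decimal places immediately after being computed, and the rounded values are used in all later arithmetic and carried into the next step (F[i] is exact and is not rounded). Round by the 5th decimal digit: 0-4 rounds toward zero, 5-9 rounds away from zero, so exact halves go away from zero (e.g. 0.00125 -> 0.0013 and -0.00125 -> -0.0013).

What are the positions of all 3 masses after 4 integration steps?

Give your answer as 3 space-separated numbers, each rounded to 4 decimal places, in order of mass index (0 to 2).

Answer: 4.0000 13.0000 14.0000

Derivation:
Step 0: x=[6.0000 9.0000 16.0000] v=[0.0000 0.0000 0.0000]
Step 1: x=[4.0000 13.0000 14.0000] v=[-4.0000 8.0000 -4.0000]
Step 2: x=[6.0000 9.0000 16.0000] v=[4.0000 -8.0000 4.0000]
Step 3: x=[6.0000 9.0000 16.0000] v=[0.0000 0.0000 0.0000]
Step 4: x=[4.0000 13.0000 14.0000] v=[-4.0000 8.0000 -4.0000]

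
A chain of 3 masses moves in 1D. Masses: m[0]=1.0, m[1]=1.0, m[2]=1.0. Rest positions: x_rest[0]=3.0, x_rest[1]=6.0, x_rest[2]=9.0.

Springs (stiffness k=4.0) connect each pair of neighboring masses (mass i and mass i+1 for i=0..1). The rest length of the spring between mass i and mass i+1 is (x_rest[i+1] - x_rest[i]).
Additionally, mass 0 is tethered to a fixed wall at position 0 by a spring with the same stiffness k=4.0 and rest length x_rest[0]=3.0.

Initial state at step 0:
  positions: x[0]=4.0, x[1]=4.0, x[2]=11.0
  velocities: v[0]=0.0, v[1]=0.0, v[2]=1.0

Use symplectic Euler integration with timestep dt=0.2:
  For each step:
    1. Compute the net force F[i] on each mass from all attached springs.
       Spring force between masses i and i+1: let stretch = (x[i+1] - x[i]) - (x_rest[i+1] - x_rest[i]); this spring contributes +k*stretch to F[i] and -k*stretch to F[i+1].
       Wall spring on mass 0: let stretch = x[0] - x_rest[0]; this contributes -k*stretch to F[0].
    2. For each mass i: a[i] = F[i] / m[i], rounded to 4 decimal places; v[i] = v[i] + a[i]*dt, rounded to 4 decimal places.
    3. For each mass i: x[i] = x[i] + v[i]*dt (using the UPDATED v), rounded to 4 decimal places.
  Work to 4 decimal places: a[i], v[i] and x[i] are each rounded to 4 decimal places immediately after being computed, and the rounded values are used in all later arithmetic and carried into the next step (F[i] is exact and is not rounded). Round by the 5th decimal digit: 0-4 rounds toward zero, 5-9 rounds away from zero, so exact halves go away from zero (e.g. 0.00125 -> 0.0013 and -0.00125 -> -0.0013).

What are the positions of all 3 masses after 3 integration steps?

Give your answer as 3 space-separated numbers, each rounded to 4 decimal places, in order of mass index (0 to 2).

Step 0: x=[4.0000 4.0000 11.0000] v=[0.0000 0.0000 1.0000]
Step 1: x=[3.3600 5.1200 10.5600] v=[-3.2000 5.6000 -2.2000]
Step 2: x=[2.4640 6.8288 9.7296] v=[-4.4800 8.5440 -4.1520]
Step 3: x=[1.8721 8.3034 8.9151] v=[-2.9594 7.3728 -4.0726]

Answer: 1.8721 8.3034 8.9151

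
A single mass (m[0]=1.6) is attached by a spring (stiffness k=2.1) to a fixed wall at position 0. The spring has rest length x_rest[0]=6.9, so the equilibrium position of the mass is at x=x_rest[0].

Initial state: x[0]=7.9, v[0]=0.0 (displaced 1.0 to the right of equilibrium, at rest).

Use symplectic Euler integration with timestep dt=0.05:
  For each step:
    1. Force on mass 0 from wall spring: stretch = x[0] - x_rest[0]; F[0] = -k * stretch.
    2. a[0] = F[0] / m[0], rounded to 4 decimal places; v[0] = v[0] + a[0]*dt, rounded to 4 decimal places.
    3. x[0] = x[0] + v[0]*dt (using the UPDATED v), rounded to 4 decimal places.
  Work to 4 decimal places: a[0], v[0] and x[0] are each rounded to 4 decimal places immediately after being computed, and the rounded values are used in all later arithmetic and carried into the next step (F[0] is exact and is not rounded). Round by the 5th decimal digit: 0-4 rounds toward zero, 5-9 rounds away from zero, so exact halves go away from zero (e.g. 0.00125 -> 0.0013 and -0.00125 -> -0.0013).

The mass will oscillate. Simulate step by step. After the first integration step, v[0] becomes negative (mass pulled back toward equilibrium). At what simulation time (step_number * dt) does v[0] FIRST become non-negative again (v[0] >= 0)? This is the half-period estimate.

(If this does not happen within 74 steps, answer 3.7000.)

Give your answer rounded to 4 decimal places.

Step 0: x=[7.9000] v=[0.0000]
Step 1: x=[7.8967] v=[-0.0656]
Step 2: x=[7.8902] v=[-0.1310]
Step 3: x=[7.8804] v=[-0.1960]
Step 4: x=[7.8674] v=[-0.2603]
Step 5: x=[7.8512] v=[-0.3238]
Step 6: x=[7.8319] v=[-0.3862]
Step 7: x=[7.8095] v=[-0.4474]
Step 8: x=[7.7841] v=[-0.5071]
Step 9: x=[7.7558] v=[-0.5651]
Step 10: x=[7.7247] v=[-0.6213]
Step 11: x=[7.6909] v=[-0.6754]
Step 12: x=[7.6545] v=[-0.7273]
Step 13: x=[7.6157] v=[-0.7768]
Step 14: x=[7.5745] v=[-0.8238]
Step 15: x=[7.5311] v=[-0.8681]
Step 16: x=[7.4856] v=[-0.9095]
Step 17: x=[7.4382] v=[-0.9479]
Step 18: x=[7.3890] v=[-0.9832]
Step 19: x=[7.3382] v=[-1.0153]
Step 20: x=[7.2860] v=[-1.0441]
Step 21: x=[7.2325] v=[-1.0694]
Step 22: x=[7.1779] v=[-1.0912]
Step 23: x=[7.1224] v=[-1.1094]
Step 24: x=[7.0662] v=[-1.1240]
Step 25: x=[7.0095] v=[-1.1349]
Step 26: x=[6.9524] v=[-1.1421]
Step 27: x=[6.8951] v=[-1.1455]
Step 28: x=[6.8378] v=[-1.1452]
Step 29: x=[6.7807] v=[-1.1411]
Step 30: x=[6.7240] v=[-1.1333]
Step 31: x=[6.6679] v=[-1.1218]
Step 32: x=[6.6126] v=[-1.1066]
Step 33: x=[6.5582] v=[-1.0877]
Step 34: x=[6.5049] v=[-1.0653]
Step 35: x=[6.4529] v=[-1.0394]
Step 36: x=[6.4024] v=[-1.0101]
Step 37: x=[6.3535] v=[-0.9774]
Step 38: x=[6.3064] v=[-0.9415]
Step 39: x=[6.2613] v=[-0.9025]
Step 40: x=[6.2183] v=[-0.8606]
Step 41: x=[6.1775] v=[-0.8159]
Step 42: x=[6.1391] v=[-0.7685]
Step 43: x=[6.1032] v=[-0.7186]
Step 44: x=[6.0699] v=[-0.6663]
Step 45: x=[6.0393] v=[-0.6118]
Step 46: x=[6.0115] v=[-0.5553]
Step 47: x=[5.9867] v=[-0.4970]
Step 48: x=[5.9648] v=[-0.4371]
Step 49: x=[5.9460] v=[-0.3757]
Step 50: x=[5.9303] v=[-0.3131]
Step 51: x=[5.9178] v=[-0.2495]
Step 52: x=[5.9086] v=[-0.1850]
Step 53: x=[5.9026] v=[-0.1199]
Step 54: x=[5.8999] v=[-0.0544]
Step 55: x=[5.9005] v=[0.0112]
First v>=0 after going negative at step 55, time=2.7500

Answer: 2.7500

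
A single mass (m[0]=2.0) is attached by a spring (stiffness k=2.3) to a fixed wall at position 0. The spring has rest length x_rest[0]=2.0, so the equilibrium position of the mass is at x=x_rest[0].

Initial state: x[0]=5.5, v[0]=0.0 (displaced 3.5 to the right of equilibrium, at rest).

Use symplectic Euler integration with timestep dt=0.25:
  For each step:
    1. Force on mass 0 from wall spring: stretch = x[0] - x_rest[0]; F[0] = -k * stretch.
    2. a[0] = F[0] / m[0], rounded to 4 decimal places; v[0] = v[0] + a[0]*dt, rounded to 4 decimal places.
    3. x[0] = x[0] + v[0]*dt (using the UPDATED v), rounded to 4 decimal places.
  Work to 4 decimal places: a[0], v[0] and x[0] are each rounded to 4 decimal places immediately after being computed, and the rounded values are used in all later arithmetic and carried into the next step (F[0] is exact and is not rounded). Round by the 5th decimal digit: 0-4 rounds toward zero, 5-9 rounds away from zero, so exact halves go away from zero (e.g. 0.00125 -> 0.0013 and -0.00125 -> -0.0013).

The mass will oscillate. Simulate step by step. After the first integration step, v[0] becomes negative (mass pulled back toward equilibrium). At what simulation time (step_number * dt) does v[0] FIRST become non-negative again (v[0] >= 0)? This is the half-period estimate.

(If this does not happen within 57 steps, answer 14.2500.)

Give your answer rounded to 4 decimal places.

Step 0: x=[5.5000] v=[0.0000]
Step 1: x=[5.2484] v=[-1.0063]
Step 2: x=[4.7634] v=[-1.9402]
Step 3: x=[4.0797] v=[-2.7347]
Step 4: x=[3.2466] v=[-3.3326]
Step 5: x=[2.3239] v=[-3.6910]
Step 6: x=[1.3779] v=[-3.7841]
Step 7: x=[0.4766] v=[-3.6053]
Step 8: x=[-0.3152] v=[-3.1673]
Step 9: x=[-0.9406] v=[-2.5017]
Step 10: x=[-1.3547] v=[-1.6563]
Step 11: x=[-1.5277] v=[-0.6918]
Step 12: x=[-1.4471] v=[0.3224]
First v>=0 after going negative at step 12, time=3.0000

Answer: 3.0000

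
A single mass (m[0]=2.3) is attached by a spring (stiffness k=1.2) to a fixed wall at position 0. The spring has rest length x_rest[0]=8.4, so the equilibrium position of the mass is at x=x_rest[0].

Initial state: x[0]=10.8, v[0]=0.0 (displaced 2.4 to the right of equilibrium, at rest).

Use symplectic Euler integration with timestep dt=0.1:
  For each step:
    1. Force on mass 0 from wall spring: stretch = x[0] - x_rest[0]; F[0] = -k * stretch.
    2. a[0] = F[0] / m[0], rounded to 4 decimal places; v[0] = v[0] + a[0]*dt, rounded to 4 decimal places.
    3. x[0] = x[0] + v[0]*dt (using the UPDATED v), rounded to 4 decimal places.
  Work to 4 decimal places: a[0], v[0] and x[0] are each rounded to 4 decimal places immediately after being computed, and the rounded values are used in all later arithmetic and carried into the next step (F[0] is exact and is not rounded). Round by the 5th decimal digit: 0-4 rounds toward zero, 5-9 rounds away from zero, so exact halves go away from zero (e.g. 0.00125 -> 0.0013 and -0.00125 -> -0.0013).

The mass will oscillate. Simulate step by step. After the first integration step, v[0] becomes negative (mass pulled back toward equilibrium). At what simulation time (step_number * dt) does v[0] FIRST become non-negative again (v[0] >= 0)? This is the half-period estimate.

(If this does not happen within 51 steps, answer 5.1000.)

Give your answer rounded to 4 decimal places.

Answer: 4.4000

Derivation:
Step 0: x=[10.8000] v=[0.0000]
Step 1: x=[10.7875] v=[-0.1252]
Step 2: x=[10.7625] v=[-0.2498]
Step 3: x=[10.7252] v=[-0.3731]
Step 4: x=[10.6758] v=[-0.4944]
Step 5: x=[10.6145] v=[-0.6131]
Step 6: x=[10.5416] v=[-0.7286]
Step 7: x=[10.4576] v=[-0.8403]
Step 8: x=[10.3628] v=[-0.9477]
Step 9: x=[10.2578] v=[-1.0501]
Step 10: x=[10.1431] v=[-1.1470]
Step 11: x=[10.0193] v=[-1.2379]
Step 12: x=[9.8871] v=[-1.3224]
Step 13: x=[9.7471] v=[-1.4000]
Step 14: x=[9.6001] v=[-1.4703]
Step 15: x=[9.4468] v=[-1.5329]
Step 16: x=[9.2881] v=[-1.5875]
Step 17: x=[9.1247] v=[-1.6338]
Step 18: x=[8.9575] v=[-1.6716]
Step 19: x=[8.7874] v=[-1.7007]
Step 20: x=[8.6153] v=[-1.7209]
Step 21: x=[8.4421] v=[-1.7321]
Step 22: x=[8.2687] v=[-1.7343]
Step 23: x=[8.0960] v=[-1.7275]
Step 24: x=[7.9248] v=[-1.7116]
Step 25: x=[7.7561] v=[-1.6868]
Step 26: x=[7.5908] v=[-1.6532]
Step 27: x=[7.4297] v=[-1.6110]
Step 28: x=[7.2737] v=[-1.5604]
Step 29: x=[7.1235] v=[-1.5016]
Step 30: x=[6.9800] v=[-1.4350]
Step 31: x=[6.8439] v=[-1.3609]
Step 32: x=[6.7159] v=[-1.2797]
Step 33: x=[6.5967] v=[-1.1918]
Step 34: x=[6.4869] v=[-1.0977]
Step 35: x=[6.3871] v=[-0.9979]
Step 36: x=[6.2978] v=[-0.8929]
Step 37: x=[6.2195] v=[-0.7832]
Step 38: x=[6.1526] v=[-0.6694]
Step 39: x=[6.0974] v=[-0.5521]
Step 40: x=[6.0542] v=[-0.4320]
Step 41: x=[6.0232] v=[-0.3096]
Step 42: x=[6.0046] v=[-0.1856]
Step 43: x=[5.9985] v=[-0.0606]
Step 44: x=[6.0050] v=[0.0647]
First v>=0 after going negative at step 44, time=4.4000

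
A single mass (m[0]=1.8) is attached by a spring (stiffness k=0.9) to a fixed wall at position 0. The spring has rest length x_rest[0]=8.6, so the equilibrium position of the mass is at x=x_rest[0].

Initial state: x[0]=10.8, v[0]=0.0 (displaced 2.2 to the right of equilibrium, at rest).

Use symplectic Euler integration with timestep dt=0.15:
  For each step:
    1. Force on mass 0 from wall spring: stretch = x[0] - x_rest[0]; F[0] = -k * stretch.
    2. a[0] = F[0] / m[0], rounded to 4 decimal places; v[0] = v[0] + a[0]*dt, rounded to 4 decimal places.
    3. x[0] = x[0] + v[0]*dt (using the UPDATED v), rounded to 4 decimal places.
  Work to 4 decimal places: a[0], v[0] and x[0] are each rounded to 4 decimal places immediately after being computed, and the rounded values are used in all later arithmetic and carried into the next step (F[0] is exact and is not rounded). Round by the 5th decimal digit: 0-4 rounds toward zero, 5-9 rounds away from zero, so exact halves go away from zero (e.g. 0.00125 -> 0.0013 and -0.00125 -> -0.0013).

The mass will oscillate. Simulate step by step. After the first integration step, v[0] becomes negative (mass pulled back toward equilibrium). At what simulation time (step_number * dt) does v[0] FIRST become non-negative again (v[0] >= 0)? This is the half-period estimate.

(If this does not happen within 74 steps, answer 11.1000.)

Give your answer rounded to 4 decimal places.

Step 0: x=[10.8000] v=[0.0000]
Step 1: x=[10.7753] v=[-0.1650]
Step 2: x=[10.7261] v=[-0.3282]
Step 3: x=[10.6529] v=[-0.4877]
Step 4: x=[10.5566] v=[-0.6417]
Step 5: x=[10.4383] v=[-0.7884]
Step 6: x=[10.2994] v=[-0.9263]
Step 7: x=[10.1413] v=[-1.0538]
Step 8: x=[9.9659] v=[-1.1694]
Step 9: x=[9.7751] v=[-1.2719]
Step 10: x=[9.5711] v=[-1.3600]
Step 11: x=[9.3562] v=[-1.4328]
Step 12: x=[9.1328] v=[-1.4895]
Step 13: x=[8.9034] v=[-1.5295]
Step 14: x=[8.6706] v=[-1.5523]
Step 15: x=[8.4370] v=[-1.5576]
Step 16: x=[8.2052] v=[-1.5454]
Step 17: x=[7.9778] v=[-1.5158]
Step 18: x=[7.7574] v=[-1.4691]
Step 19: x=[7.5465] v=[-1.4059]
Step 20: x=[7.3475] v=[-1.3269]
Step 21: x=[7.1626] v=[-1.2330]
Step 22: x=[6.9938] v=[-1.1252]
Step 23: x=[6.8431] v=[-1.0047]
Step 24: x=[6.7122] v=[-0.8729]
Step 25: x=[6.6025] v=[-0.7313]
Step 26: x=[6.5153] v=[-0.5815]
Step 27: x=[6.4515] v=[-0.4251]
Step 28: x=[6.4119] v=[-0.2640]
Step 29: x=[6.3969] v=[-0.0999]
Step 30: x=[6.4067] v=[0.0653]
First v>=0 after going negative at step 30, time=4.5000

Answer: 4.5000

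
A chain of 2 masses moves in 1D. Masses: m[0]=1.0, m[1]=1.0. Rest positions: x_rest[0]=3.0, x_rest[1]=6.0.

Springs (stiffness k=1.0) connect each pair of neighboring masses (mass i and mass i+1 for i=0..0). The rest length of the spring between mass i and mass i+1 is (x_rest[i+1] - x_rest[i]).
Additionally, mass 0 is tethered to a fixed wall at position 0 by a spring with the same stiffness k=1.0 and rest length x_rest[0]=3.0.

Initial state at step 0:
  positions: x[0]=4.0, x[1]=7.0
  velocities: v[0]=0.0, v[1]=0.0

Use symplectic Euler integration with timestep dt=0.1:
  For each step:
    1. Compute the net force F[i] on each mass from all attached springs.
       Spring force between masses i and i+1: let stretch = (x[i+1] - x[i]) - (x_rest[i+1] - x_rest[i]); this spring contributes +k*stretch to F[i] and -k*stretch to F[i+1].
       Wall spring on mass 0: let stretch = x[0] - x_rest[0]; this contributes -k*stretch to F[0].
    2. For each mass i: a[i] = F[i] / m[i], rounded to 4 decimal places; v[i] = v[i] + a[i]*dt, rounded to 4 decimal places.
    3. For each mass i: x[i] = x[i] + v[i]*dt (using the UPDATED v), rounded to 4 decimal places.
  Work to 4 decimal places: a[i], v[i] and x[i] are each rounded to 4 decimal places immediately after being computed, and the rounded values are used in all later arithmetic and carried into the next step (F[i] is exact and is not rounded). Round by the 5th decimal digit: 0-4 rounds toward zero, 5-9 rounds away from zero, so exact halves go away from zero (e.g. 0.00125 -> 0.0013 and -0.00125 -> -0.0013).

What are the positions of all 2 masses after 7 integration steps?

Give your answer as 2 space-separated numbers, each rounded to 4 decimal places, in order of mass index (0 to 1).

Answer: 3.7442 6.9881

Derivation:
Step 0: x=[4.0000 7.0000] v=[0.0000 0.0000]
Step 1: x=[3.9900 7.0000] v=[-0.1000 0.0000]
Step 2: x=[3.9702 6.9999] v=[-0.1980 -0.0010]
Step 3: x=[3.9410 6.9995] v=[-0.2921 -0.0040]
Step 4: x=[3.9030 6.9985] v=[-0.3804 -0.0099]
Step 5: x=[3.8569 6.9966] v=[-0.4612 -0.0195]
Step 6: x=[3.8036 6.9933] v=[-0.5329 -0.0335]
Step 7: x=[3.7442 6.9881] v=[-0.5943 -0.0525]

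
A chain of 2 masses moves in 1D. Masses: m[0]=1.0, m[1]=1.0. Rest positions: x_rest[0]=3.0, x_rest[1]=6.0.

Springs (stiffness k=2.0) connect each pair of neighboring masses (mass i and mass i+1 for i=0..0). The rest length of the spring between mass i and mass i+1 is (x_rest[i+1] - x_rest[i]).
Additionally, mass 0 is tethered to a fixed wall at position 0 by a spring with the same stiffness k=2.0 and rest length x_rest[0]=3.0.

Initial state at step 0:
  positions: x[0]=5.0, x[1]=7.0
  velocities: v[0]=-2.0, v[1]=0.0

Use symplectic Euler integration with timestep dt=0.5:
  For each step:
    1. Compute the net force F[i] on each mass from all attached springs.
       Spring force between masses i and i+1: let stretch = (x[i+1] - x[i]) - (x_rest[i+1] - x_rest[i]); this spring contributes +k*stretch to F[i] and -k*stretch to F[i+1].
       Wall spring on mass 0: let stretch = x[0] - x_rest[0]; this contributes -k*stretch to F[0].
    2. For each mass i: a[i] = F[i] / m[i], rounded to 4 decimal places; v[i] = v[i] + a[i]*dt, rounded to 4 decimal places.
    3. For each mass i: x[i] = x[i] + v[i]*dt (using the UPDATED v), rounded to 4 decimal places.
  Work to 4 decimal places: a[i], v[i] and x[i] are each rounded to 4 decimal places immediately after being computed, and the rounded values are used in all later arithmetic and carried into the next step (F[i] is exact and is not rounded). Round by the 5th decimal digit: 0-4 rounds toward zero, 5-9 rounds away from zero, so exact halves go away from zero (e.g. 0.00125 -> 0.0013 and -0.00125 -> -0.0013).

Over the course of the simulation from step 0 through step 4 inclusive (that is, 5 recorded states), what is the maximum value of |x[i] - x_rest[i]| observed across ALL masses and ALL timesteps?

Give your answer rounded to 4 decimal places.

Answer: 2.6875

Derivation:
Step 0: x=[5.0000 7.0000] v=[-2.0000 0.0000]
Step 1: x=[2.5000 7.5000] v=[-5.0000 1.0000]
Step 2: x=[1.2500 7.0000] v=[-2.5000 -1.0000]
Step 3: x=[2.2500 5.1250] v=[2.0000 -3.7500]
Step 4: x=[3.5625 3.3125] v=[2.6250 -3.6250]
Max displacement = 2.6875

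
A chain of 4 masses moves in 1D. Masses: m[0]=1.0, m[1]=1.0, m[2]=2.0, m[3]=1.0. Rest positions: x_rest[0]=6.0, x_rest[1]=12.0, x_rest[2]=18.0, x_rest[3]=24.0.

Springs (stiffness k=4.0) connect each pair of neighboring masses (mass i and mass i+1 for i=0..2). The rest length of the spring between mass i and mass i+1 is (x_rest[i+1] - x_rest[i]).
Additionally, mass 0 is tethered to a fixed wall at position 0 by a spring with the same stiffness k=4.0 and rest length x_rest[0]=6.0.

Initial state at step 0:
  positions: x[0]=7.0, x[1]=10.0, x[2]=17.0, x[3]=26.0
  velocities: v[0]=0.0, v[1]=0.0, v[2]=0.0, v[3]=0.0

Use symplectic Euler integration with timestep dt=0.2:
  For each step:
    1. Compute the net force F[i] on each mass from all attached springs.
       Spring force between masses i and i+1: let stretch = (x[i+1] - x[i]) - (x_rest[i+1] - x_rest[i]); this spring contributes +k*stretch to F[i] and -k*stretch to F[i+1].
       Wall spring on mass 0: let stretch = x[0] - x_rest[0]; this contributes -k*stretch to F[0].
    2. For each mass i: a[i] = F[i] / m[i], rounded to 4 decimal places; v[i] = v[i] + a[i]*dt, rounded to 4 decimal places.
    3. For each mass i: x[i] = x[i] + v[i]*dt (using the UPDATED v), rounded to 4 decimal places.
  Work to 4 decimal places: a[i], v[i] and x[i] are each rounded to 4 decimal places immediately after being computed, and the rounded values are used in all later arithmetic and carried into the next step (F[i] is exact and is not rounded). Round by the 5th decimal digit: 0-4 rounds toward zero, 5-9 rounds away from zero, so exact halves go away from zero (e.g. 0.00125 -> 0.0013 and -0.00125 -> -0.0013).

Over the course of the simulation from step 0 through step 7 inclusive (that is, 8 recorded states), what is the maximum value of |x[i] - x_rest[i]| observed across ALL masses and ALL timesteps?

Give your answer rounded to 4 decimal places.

Step 0: x=[7.0000 10.0000 17.0000 26.0000] v=[0.0000 0.0000 0.0000 0.0000]
Step 1: x=[6.3600 10.6400 17.1600 25.5200] v=[-3.2000 3.2000 0.8000 -2.4000]
Step 2: x=[5.3872 11.6384 17.4672 24.6624] v=[-4.8640 4.9920 1.5360 -4.2880]
Step 3: x=[4.5526 12.5692 17.8837 23.6136] v=[-4.1728 4.6541 2.0826 -5.2442]
Step 4: x=[4.2723 13.0677 18.3335 22.6080] v=[-1.4016 2.4924 2.2488 -5.0281]
Step 5: x=[4.7157 13.0014 18.7040 21.8785] v=[2.2169 -0.3313 1.8523 -3.6477]
Step 6: x=[5.7303 12.5218 18.8722 21.6010] v=[5.0729 -2.3978 0.8411 -1.3873]
Step 7: x=[6.9147 11.9717 18.7507 21.8469] v=[5.9219 -2.7507 -0.6075 1.2297]
Max displacement = 2.3990

Answer: 2.3990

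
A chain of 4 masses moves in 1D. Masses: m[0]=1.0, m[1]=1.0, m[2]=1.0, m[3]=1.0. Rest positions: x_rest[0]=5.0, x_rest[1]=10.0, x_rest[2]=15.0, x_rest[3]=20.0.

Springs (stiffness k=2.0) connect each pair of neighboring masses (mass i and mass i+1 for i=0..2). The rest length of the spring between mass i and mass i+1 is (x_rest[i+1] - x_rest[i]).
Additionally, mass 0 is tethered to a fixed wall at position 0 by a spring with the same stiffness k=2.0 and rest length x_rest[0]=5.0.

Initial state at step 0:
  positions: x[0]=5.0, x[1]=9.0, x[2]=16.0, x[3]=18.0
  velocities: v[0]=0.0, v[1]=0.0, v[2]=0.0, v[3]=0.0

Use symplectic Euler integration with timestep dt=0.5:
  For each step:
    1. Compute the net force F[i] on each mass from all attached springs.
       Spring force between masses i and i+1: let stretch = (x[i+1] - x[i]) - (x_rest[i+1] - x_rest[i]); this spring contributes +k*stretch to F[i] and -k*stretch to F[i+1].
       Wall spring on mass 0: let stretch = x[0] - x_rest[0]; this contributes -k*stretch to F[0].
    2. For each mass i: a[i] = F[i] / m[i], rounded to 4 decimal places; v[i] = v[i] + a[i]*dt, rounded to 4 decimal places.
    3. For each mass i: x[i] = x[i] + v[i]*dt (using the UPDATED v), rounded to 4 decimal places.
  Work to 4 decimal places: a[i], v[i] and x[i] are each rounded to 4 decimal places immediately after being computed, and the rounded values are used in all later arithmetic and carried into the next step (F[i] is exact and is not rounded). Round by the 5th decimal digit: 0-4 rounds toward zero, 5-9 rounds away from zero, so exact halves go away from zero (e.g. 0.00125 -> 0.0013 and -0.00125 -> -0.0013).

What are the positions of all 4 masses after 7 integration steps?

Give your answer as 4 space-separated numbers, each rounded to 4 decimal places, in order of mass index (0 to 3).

Step 0: x=[5.0000 9.0000 16.0000 18.0000] v=[0.0000 0.0000 0.0000 0.0000]
Step 1: x=[4.5000 10.5000 13.5000 19.5000] v=[-1.0000 3.0000 -5.0000 3.0000]
Step 2: x=[4.7500 10.5000 12.5000 20.5000] v=[0.5000 0.0000 -2.0000 2.0000]
Step 3: x=[5.5000 8.6250 14.5000 20.0000] v=[1.5000 -3.7500 4.0000 -1.0000]
Step 4: x=[5.0625 8.1250 16.3125 19.2500] v=[-0.8750 -1.0000 3.6250 -1.5000]
Step 5: x=[3.6250 10.1875 15.5000 19.5313] v=[-2.8750 4.1250 -1.6250 0.5625]
Step 6: x=[3.6563 11.6250 14.0469 20.2969] v=[0.0625 2.8750 -2.9062 1.5312]
Step 7: x=[5.8438 10.2891 14.5079 20.4375] v=[4.3749 -2.6718 0.9219 0.2812]

Answer: 5.8438 10.2891 14.5079 20.4375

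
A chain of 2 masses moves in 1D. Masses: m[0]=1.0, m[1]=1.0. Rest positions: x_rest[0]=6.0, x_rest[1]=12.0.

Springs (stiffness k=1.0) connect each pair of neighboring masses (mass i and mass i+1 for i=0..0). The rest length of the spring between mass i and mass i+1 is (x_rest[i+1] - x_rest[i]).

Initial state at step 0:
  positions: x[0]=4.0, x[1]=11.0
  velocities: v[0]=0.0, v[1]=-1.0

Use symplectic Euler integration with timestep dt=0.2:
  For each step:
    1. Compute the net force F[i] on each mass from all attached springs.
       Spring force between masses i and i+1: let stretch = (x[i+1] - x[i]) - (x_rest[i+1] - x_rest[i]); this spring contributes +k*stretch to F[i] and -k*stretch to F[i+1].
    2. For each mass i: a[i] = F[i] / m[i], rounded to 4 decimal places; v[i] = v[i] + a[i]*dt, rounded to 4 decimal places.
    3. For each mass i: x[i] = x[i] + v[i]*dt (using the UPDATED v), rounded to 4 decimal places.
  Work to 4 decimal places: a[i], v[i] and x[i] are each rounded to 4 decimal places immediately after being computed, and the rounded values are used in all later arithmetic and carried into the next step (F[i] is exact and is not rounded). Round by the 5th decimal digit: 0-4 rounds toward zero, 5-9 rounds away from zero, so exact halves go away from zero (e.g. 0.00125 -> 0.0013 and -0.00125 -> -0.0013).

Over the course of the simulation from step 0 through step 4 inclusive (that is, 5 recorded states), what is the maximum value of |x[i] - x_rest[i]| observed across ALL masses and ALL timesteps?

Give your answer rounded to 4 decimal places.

Step 0: x=[4.0000 11.0000] v=[0.0000 -1.0000]
Step 1: x=[4.0400 10.7600] v=[0.2000 -1.2000]
Step 2: x=[4.1088 10.4912] v=[0.3440 -1.3440]
Step 3: x=[4.1929 10.2071] v=[0.4205 -1.4205]
Step 4: x=[4.2776 9.9224] v=[0.4233 -1.4233]
Max displacement = 2.0776

Answer: 2.0776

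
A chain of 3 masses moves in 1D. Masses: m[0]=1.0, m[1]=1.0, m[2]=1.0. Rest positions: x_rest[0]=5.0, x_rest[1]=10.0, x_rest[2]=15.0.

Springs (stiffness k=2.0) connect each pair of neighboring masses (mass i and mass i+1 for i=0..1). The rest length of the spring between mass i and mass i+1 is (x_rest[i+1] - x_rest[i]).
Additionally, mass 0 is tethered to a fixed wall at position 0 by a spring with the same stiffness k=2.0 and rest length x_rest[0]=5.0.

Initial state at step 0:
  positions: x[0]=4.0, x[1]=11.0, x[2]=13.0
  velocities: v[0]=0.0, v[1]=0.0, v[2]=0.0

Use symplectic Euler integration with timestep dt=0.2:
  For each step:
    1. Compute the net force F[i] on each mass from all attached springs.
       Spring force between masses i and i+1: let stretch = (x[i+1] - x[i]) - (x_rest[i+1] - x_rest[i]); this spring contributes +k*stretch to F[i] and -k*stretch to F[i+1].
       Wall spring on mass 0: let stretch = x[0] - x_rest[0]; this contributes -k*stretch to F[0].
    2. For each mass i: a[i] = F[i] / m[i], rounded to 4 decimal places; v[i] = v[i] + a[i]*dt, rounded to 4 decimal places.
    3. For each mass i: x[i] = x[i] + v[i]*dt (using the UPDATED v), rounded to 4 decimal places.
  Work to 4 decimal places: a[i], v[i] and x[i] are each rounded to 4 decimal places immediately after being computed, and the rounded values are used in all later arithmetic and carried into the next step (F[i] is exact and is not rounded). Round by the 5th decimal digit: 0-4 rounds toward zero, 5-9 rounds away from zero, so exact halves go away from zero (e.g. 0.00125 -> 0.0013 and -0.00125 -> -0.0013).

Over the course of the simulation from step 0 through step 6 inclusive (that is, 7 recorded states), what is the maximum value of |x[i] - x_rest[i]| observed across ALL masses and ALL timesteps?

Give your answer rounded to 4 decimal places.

Step 0: x=[4.0000 11.0000 13.0000] v=[0.0000 0.0000 0.0000]
Step 1: x=[4.2400 10.6000 13.2400] v=[1.2000 -2.0000 1.2000]
Step 2: x=[4.6496 9.9024 13.6688] v=[2.0480 -3.4880 2.1440]
Step 3: x=[5.1075 9.0859 14.1963] v=[2.2893 -4.0826 2.6374]
Step 4: x=[5.4750 8.3599 14.7149] v=[1.8377 -3.6298 2.5932]
Step 5: x=[5.6353 7.9115 15.1251] v=[0.8017 -2.2418 2.0512]
Step 6: x=[5.5269 7.8581 15.3583] v=[-0.5419 -0.2668 1.1658]
Max displacement = 2.1419

Answer: 2.1419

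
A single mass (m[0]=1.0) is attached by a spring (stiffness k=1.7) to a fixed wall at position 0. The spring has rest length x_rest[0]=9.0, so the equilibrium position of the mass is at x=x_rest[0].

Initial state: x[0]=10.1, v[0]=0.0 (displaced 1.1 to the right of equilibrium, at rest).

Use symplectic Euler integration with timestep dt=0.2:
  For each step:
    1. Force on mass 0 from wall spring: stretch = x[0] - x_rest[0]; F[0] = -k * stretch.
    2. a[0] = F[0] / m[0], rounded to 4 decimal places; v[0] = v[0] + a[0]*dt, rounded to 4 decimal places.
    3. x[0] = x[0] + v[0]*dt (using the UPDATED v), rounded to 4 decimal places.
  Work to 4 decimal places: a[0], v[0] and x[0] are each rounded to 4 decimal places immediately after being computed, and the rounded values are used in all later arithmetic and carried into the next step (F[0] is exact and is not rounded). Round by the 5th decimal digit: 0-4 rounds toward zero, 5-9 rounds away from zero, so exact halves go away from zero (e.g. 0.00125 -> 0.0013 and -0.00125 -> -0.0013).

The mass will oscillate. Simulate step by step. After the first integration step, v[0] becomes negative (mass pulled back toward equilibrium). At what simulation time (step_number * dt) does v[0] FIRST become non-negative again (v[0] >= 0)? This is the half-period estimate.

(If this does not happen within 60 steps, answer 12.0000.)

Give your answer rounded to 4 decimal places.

Answer: 2.6000

Derivation:
Step 0: x=[10.1000] v=[0.0000]
Step 1: x=[10.0252] v=[-0.3740]
Step 2: x=[9.8807] v=[-0.7226]
Step 3: x=[9.6763] v=[-1.0220]
Step 4: x=[9.4259] v=[-1.2519]
Step 5: x=[9.1466] v=[-1.3967]
Step 6: x=[8.8573] v=[-1.4465]
Step 7: x=[8.5777] v=[-1.3980]
Step 8: x=[8.3268] v=[-1.2544]
Step 9: x=[8.1217] v=[-1.0255]
Step 10: x=[7.9763] v=[-0.7269]
Step 11: x=[7.9005] v=[-0.3788]
Step 12: x=[7.8995] v=[-0.0050]
Step 13: x=[7.9733] v=[0.3692]
First v>=0 after going negative at step 13, time=2.6000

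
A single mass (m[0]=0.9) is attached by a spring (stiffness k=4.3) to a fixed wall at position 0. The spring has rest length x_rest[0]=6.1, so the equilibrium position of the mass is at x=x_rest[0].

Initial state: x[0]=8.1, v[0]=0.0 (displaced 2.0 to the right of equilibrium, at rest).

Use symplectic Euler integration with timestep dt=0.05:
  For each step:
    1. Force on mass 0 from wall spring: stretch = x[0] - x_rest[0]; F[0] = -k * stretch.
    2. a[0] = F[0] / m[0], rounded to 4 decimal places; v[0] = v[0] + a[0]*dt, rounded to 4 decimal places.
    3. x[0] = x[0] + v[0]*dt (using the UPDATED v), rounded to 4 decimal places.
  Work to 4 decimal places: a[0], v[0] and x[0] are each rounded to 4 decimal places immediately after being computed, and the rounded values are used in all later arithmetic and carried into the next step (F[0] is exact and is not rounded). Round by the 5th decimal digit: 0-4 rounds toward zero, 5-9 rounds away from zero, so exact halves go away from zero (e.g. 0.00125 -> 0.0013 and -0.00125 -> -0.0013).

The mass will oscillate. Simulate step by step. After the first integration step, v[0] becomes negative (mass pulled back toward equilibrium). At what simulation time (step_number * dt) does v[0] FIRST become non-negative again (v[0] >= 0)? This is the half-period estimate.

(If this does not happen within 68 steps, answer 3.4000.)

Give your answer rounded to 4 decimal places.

Step 0: x=[8.1000] v=[0.0000]
Step 1: x=[8.0761] v=[-0.4778]
Step 2: x=[8.0286] v=[-0.9499]
Step 3: x=[7.9581] v=[-1.4106]
Step 4: x=[7.8654] v=[-1.8545]
Step 5: x=[7.7516] v=[-2.2762]
Step 6: x=[7.6181] v=[-2.6708]
Step 7: x=[7.4664] v=[-3.0335]
Step 8: x=[7.2984] v=[-3.3599]
Step 9: x=[7.1161] v=[-3.6462]
Step 10: x=[6.9217] v=[-3.8889]
Step 11: x=[6.7174] v=[-4.0852]
Step 12: x=[6.5058] v=[-4.2327]
Step 13: x=[6.2893] v=[-4.3296]
Step 14: x=[6.0706] v=[-4.3748]
Step 15: x=[5.8522] v=[-4.3678]
Step 16: x=[5.6368] v=[-4.3086]
Step 17: x=[5.4269] v=[-4.1979]
Step 18: x=[5.2250] v=[-4.0371]
Step 19: x=[5.0336] v=[-3.8281]
Step 20: x=[4.8549] v=[-3.5734]
Step 21: x=[4.6911] v=[-3.2760]
Step 22: x=[4.5441] v=[-2.9394]
Step 23: x=[4.4157] v=[-2.5677]
Step 24: x=[4.3074] v=[-2.1653]
Step 25: x=[4.2205] v=[-1.7371]
Step 26: x=[4.1561] v=[-1.2881]
Step 27: x=[4.1149] v=[-0.8237]
Step 28: x=[4.0974] v=[-0.3495]
Step 29: x=[4.1038] v=[0.1289]
First v>=0 after going negative at step 29, time=1.4500

Answer: 1.4500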